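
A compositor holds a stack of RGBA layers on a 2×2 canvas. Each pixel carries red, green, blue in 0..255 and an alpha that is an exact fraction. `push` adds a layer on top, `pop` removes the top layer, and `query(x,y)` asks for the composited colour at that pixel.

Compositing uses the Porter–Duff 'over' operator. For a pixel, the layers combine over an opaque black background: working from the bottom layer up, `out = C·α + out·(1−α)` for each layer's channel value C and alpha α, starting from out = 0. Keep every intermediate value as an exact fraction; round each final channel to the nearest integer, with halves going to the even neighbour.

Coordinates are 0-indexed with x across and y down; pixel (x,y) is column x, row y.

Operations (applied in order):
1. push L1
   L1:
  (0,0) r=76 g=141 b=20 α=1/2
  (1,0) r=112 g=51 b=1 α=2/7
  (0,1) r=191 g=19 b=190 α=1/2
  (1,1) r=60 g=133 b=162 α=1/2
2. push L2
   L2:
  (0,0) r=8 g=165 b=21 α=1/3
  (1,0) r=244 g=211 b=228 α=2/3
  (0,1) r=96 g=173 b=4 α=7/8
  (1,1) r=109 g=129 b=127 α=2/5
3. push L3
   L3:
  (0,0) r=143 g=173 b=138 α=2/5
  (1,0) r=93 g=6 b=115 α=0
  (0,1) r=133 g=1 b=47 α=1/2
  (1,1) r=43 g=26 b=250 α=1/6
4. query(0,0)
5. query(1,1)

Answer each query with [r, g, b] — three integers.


query (0,0) [L1,L2,L3] — begin 0,0,0
after L1 α=1/2: [38, 141/2, 10]
after L2 α=1/3: [28, 102, 41/3]
after L3 α=2/5: [74, 652/5, 317/5]
rounded: [74, 130, 63]

query (1,1) [L1,L2,L3] — begin 0,0,0
+L1 (α=1/2) → [30, 133/2, 81]
+L2 (α=2/5) → [308/5, 183/2, 497/5]
+L3 (α=1/6) → [117/2, 967/12, 249/2]
= [58, 81, 124]


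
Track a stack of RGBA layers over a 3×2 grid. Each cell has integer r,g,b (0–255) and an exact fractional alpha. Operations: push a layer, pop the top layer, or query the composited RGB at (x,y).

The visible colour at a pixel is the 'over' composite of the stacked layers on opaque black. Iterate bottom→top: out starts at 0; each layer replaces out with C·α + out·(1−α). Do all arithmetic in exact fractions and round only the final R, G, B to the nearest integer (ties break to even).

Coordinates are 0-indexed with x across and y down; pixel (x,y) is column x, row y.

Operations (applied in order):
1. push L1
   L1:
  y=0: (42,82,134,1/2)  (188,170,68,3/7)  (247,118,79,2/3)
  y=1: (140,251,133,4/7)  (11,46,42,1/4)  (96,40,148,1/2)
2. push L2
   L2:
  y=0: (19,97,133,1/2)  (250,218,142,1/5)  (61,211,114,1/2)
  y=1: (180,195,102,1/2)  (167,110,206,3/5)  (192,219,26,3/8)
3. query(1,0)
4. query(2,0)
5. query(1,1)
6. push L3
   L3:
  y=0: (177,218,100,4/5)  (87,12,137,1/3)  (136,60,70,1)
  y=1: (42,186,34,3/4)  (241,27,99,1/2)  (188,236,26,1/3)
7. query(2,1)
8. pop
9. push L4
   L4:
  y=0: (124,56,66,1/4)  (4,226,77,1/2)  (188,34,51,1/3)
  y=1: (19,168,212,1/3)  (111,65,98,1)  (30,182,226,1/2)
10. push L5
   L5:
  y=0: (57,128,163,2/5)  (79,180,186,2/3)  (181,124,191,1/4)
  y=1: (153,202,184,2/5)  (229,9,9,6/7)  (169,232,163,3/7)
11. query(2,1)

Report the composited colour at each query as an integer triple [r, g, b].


query (1,0) [L1,L2] — begin 0,0,0
after L1 α=3/7: [564/7, 510/7, 204/7]
after L2 α=1/5: [4006/35, 3566/35, 362/7]
rounded: [114, 102, 52]

(2,0) stack=L1,L2; from [0,0,0]:
+L1 (α=2/3) → [494/3, 236/3, 158/3]
+L2 (α=1/2) → [677/6, 869/6, 250/3]
= [113, 145, 83]

at x=1,y=1 over L1,L2:
after L1 α=1/4: [11/4, 23/2, 21/2]
after L2 α=3/5: [1013/10, 353/5, 639/5]
rounded: [101, 71, 128]

query (2,1) [L1,L2,L3] — begin 0,0,0
after L1 α=1/2: [48, 20, 74]
after L2 α=3/8: [102, 757/8, 56]
after L3 α=1/3: [392/3, 567/4, 46]
= [131, 142, 46]

at x=2,y=1 over L1,L2,L4,L5:
+L1 (α=1/2) → [48, 20, 74]
+L2 (α=3/8) → [102, 757/8, 56]
+L4 (α=1/2) → [66, 2213/16, 141]
+L5 (α=3/7) → [771/7, 4997/28, 1053/7]
= [110, 178, 150]


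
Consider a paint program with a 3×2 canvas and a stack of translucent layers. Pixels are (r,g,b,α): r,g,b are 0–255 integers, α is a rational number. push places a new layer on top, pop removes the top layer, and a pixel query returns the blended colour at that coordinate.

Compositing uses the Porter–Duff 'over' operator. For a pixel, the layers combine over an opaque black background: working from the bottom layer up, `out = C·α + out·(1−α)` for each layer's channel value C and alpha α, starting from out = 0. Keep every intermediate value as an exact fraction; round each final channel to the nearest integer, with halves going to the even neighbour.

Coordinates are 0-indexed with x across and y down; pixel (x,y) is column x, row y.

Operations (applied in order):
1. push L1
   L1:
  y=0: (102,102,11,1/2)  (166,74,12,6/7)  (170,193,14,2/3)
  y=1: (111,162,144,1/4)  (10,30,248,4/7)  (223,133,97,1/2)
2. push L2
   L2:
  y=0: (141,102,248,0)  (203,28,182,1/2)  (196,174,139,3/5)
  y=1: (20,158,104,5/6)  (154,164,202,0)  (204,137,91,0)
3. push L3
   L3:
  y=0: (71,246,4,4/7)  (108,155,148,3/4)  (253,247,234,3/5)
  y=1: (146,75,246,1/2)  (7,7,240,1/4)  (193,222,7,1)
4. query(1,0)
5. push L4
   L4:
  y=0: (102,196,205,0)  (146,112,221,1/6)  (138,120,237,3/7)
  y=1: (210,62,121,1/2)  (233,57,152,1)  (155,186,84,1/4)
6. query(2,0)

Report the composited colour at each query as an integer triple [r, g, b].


(1,0) stack=L1,L2,L3; from [0,0,0]:
+L1 (α=6/7) → [996/7, 444/7, 72/7]
+L2 (α=1/2) → [2417/14, 320/7, 673/7]
+L3 (α=3/4) → [6953/56, 3575/28, 3781/28]
rounded: [124, 128, 135]

query (2,0) [L1,L2,L3,L4] — begin 0,0,0
+L1 (α=2/3) → [340/3, 386/3, 28/3]
+L2 (α=3/5) → [2444/15, 2338/15, 1307/15]
+L3 (α=3/5) → [16273/75, 15791/75, 13144/75]
+L4 (α=3/7) → [96142/525, 90164/525, 105901/525]
= [183, 172, 202]


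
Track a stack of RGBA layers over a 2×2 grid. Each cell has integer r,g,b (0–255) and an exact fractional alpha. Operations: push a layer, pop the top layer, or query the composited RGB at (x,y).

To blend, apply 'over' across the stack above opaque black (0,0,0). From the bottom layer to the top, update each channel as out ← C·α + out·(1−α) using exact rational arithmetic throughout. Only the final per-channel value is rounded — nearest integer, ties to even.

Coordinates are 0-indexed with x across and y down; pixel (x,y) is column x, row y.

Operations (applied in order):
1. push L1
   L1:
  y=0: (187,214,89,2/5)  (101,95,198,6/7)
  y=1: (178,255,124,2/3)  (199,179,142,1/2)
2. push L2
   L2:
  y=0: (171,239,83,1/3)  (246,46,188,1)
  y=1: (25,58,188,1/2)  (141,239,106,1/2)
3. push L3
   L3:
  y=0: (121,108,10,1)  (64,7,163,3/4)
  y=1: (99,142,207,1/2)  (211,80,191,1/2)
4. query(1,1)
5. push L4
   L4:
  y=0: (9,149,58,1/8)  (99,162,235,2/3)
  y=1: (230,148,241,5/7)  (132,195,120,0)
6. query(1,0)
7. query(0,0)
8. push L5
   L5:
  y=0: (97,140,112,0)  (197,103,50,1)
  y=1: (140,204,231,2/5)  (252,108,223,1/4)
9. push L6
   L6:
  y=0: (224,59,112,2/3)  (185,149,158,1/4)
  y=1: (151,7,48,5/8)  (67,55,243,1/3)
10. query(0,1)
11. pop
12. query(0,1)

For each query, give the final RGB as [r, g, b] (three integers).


(1,1) stack=L1,L2,L3; from [0,0,0]:
L1 α=1/2: [199/2, 179/2, 71]
L2 α=1/2: [481/4, 657/4, 177/2]
L3 α=1/2: [1325/8, 977/8, 559/4]
= [166, 122, 140]

(1,0) stack=L1,L2,L3,L4; from [0,0,0]:
L1 α=6/7: [606/7, 570/7, 1188/7]
L2 α=1: [246, 46, 188]
L3 α=3/4: [219/2, 67/4, 677/4]
L4 α=2/3: [205/2, 1363/12, 2557/12]
= [102, 114, 213]

(0,0) stack=L1,L2,L3,L4; from [0,0,0]:
after L1 α=2/5: [374/5, 428/5, 178/5]
after L2 α=1/3: [1603/15, 2051/15, 257/5]
after L3 α=1: [121, 108, 10]
after L4 α=1/8: [107, 905/8, 16]
rounded: [107, 113, 16]

at x=0,y=1 over L1,L2,L3,L4,L5,L6:
+L1 (α=2/3) → [356/3, 170, 248/3]
+L2 (α=1/2) → [431/6, 114, 406/3]
+L3 (α=1/2) → [1025/12, 128, 1027/6]
+L4 (α=5/7) → [7925/42, 996/7, 4642/21]
+L5 (α=2/5) → [2369/14, 5844/35, 7876/35]
+L6 (α=5/8) → [17677/112, 18757/280, 8007/70]
rounded: [158, 67, 114]

query (0,1) [L1,L2,L3,L4,L5] — begin 0,0,0
after L1 α=2/3: [356/3, 170, 248/3]
after L2 α=1/2: [431/6, 114, 406/3]
after L3 α=1/2: [1025/12, 128, 1027/6]
after L4 α=5/7: [7925/42, 996/7, 4642/21]
after L5 α=2/5: [2369/14, 5844/35, 7876/35]
= [169, 167, 225]


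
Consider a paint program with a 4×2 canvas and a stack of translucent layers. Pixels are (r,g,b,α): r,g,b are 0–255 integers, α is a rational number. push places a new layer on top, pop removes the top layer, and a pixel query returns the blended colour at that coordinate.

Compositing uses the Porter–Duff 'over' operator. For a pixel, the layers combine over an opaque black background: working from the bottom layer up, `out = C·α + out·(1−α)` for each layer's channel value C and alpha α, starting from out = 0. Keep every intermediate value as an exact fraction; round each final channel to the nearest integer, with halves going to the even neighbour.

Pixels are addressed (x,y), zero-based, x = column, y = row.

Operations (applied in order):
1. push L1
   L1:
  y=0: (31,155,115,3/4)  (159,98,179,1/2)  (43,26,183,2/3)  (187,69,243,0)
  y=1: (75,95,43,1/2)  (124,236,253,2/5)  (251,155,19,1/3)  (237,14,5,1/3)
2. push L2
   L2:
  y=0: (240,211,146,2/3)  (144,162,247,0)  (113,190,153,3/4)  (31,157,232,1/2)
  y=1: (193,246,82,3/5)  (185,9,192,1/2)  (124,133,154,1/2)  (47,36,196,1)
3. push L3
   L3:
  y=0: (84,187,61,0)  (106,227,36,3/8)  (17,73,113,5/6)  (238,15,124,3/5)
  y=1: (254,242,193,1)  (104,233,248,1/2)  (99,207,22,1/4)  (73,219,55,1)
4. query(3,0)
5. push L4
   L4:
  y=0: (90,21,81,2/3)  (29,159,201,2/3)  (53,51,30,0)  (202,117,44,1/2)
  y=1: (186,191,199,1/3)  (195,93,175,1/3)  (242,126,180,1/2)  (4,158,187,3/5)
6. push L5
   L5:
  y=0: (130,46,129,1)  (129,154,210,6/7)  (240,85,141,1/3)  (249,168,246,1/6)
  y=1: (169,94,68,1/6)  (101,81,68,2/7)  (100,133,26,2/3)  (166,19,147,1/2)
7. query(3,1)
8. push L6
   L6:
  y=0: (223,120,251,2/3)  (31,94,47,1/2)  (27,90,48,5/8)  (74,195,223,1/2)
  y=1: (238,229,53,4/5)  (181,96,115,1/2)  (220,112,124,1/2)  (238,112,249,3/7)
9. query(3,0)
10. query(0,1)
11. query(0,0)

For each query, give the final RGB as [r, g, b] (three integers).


(3,0) stack=L1,L2,L3; from [0,0,0]:
L1 α=0: [0, 0, 0]
L2 α=1/2: [31/2, 157/2, 116]
L3 α=3/5: [149, 202/5, 604/5]
= [149, 40, 121]

at x=3,y=1 over L1,L2,L3,L4,L5:
L1 α=1/3: [79, 14/3, 5/3]
L2 α=1: [47, 36, 196]
L3 α=1: [73, 219, 55]
L4 α=3/5: [158/5, 912/5, 671/5]
L5 α=1/2: [494/5, 1007/10, 703/5]
= [99, 101, 141]

at x=3,y=0 over L1,L2,L3,L4,L5,L6:
+L1 (α=0) → [0, 0, 0]
+L2 (α=1/2) → [31/2, 157/2, 116]
+L3 (α=3/5) → [149, 202/5, 604/5]
+L4 (α=1/2) → [351/2, 787/10, 412/5]
+L5 (α=1/6) → [751/4, 1123/12, 329/3]
+L6 (α=1/2) → [1047/8, 3463/24, 499/3]
→ [131, 144, 166]

(0,1) stack=L1,L2,L3,L4,L5,L6; from [0,0,0]:
+L1 (α=1/2) → [75/2, 95/2, 43/2]
+L2 (α=3/5) → [654/5, 833/5, 289/5]
+L3 (α=1) → [254, 242, 193]
+L4 (α=1/3) → [694/3, 225, 195]
+L5 (α=1/6) → [3977/18, 1219/6, 1043/6]
+L6 (α=4/5) → [21113/90, 1343/6, 463/6]
→ [235, 224, 77]

at x=0,y=0 over L1,L2,L3,L4,L5,L6:
after L1 α=3/4: [93/4, 465/4, 345/4]
after L2 α=2/3: [671/4, 2153/12, 1513/12]
after L3 α=0: [671/4, 2153/12, 1513/12]
after L4 α=2/3: [1391/12, 2657/36, 3457/36]
after L5 α=1: [130, 46, 129]
after L6 α=2/3: [192, 286/3, 631/3]
rounded: [192, 95, 210]


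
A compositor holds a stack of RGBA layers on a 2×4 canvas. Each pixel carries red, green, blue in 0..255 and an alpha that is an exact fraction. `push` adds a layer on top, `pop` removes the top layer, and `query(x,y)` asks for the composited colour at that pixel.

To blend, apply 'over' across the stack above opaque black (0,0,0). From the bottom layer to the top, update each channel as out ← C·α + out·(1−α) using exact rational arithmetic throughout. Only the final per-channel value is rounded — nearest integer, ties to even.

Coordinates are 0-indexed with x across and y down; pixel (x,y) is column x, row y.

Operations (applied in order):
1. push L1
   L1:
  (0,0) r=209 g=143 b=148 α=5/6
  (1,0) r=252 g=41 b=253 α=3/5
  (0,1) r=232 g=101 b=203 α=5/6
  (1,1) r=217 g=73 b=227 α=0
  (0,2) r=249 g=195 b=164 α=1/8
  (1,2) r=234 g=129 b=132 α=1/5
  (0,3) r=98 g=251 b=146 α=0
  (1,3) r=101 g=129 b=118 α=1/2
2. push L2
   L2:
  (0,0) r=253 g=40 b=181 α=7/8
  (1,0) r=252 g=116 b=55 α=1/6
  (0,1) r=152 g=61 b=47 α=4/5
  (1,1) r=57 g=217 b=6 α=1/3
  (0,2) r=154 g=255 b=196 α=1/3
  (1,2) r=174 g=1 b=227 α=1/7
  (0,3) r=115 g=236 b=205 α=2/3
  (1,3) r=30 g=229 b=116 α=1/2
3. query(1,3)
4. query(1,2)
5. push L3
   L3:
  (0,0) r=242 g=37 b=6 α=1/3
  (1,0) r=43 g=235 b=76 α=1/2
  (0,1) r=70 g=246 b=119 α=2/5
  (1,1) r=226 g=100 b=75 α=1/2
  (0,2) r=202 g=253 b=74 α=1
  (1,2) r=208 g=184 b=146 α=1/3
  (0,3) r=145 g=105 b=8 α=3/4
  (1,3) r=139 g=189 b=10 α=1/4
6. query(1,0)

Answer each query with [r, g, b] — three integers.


(1,3) stack=L1,L2; from [0,0,0]:
after L1 α=1/2: [101/2, 129/2, 59]
after L2 α=1/2: [161/4, 587/4, 175/2]
= [40, 147, 88]

at x=1,y=2 over L1,L2:
after L1 α=1/5: [234/5, 129/5, 132/5]
after L2 α=1/7: [2274/35, 779/35, 1927/35]
rounded: [65, 22, 55]

(1,0) stack=L1,L2,L3; from [0,0,0]:
after L1 α=3/5: [756/5, 123/5, 759/5]
after L2 α=1/6: [168, 239/6, 407/3]
after L3 α=1/2: [211/2, 1649/12, 635/6]
rounded: [106, 137, 106]


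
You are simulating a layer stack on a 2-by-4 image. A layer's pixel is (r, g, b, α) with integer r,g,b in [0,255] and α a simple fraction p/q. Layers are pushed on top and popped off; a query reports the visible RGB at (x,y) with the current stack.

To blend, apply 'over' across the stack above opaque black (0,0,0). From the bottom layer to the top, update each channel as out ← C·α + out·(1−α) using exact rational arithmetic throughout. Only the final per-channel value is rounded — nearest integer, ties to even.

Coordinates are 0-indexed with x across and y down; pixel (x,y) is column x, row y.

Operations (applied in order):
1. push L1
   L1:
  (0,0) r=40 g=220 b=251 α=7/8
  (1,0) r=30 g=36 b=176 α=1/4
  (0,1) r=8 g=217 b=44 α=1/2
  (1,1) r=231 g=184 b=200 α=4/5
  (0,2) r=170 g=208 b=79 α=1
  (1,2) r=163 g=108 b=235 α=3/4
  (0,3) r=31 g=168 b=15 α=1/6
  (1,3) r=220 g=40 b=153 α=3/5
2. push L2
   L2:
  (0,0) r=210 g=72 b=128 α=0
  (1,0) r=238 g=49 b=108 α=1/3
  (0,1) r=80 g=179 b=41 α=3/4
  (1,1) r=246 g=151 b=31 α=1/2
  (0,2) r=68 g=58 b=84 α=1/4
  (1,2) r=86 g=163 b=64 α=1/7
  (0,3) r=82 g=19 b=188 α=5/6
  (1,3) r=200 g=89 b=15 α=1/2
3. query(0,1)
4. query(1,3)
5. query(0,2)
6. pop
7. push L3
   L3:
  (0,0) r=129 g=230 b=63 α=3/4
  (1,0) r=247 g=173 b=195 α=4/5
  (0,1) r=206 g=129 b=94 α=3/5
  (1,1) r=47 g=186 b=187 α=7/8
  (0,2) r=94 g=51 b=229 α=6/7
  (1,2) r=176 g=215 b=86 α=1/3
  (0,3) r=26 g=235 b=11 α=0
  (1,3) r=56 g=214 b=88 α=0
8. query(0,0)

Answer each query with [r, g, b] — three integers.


(0,1) stack=L1,L2; from [0,0,0]:
L1 α=1/2: [4, 217/2, 22]
L2 α=3/4: [61, 1291/8, 145/4]
rounded: [61, 161, 36]

(1,3) stack=L1,L2; from [0,0,0]:
after L1 α=3/5: [132, 24, 459/5]
after L2 α=1/2: [166, 113/2, 267/5]
rounded: [166, 56, 53]

at x=0,y=2 over L1,L2:
after L1 α=1: [170, 208, 79]
after L2 α=1/4: [289/2, 341/2, 321/4]
→ [144, 170, 80]

(0,0) stack=L1,L3; from [0,0,0]:
L1 α=7/8: [35, 385/2, 1757/8]
L3 α=3/4: [211/2, 1765/8, 3269/32]
= [106, 221, 102]


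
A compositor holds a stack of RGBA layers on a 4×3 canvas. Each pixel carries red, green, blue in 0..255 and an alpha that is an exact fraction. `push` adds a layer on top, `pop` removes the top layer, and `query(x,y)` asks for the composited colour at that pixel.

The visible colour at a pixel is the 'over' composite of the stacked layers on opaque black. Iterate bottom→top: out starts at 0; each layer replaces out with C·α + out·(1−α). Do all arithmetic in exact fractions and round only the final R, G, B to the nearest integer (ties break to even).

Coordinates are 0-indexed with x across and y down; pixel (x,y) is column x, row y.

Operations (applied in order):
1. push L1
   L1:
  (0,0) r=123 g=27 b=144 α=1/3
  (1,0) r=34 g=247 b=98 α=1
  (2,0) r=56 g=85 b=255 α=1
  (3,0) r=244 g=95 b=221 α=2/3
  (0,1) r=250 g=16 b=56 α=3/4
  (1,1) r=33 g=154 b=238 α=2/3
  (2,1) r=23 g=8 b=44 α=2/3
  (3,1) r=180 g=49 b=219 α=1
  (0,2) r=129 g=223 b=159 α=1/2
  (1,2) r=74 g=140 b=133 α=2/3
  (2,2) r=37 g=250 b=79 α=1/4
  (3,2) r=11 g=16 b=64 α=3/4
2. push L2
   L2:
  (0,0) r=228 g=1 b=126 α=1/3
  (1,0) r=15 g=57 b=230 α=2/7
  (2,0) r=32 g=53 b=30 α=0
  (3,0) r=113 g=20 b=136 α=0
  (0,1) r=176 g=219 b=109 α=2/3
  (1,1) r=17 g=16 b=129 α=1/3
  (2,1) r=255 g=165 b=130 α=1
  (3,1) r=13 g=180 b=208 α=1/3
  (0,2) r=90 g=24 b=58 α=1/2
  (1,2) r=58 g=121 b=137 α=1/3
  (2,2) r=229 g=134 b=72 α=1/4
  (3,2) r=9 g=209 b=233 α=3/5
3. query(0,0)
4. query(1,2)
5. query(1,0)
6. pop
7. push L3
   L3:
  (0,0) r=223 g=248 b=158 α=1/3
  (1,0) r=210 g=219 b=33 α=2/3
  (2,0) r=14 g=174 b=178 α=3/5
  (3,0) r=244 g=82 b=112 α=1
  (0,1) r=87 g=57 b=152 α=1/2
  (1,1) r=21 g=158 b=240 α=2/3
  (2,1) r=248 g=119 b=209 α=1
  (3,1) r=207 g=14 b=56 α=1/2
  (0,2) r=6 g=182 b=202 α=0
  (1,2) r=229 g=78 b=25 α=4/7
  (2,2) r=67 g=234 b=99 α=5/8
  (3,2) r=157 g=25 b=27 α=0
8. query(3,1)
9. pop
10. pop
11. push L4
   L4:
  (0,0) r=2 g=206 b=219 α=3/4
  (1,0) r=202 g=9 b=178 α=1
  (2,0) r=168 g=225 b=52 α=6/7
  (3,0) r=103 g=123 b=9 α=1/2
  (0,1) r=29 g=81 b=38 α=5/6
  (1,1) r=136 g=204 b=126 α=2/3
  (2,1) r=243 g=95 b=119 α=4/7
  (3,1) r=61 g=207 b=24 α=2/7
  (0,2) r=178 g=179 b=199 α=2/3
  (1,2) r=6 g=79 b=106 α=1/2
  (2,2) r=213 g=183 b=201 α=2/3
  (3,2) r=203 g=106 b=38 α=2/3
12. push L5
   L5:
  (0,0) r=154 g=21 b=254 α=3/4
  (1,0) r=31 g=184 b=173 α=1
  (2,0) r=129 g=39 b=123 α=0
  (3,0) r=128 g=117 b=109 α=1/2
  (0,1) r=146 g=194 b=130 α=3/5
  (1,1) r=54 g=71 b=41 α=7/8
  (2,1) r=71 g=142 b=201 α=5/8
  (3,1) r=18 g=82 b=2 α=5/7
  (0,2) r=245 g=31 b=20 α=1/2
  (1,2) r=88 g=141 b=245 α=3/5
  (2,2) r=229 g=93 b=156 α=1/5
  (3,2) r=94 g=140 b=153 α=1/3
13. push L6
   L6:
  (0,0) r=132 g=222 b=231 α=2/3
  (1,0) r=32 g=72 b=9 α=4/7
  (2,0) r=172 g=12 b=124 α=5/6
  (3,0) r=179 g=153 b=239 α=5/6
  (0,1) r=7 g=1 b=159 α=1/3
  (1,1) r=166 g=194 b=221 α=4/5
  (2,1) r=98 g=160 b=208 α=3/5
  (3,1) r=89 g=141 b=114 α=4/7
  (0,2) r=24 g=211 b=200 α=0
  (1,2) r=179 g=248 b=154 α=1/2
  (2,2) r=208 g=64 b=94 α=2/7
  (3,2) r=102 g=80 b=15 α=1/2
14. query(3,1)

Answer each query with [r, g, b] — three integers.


(0,0) stack=L1,L2; from [0,0,0]:
L1 α=1/3: [41, 9, 48]
L2 α=1/3: [310/3, 19/3, 74]
= [103, 6, 74]

at x=1,y=2 over L1,L2:
+L1 (α=2/3) → [148/3, 280/3, 266/3]
+L2 (α=1/3) → [470/9, 923/9, 943/9]
→ [52, 103, 105]

(1,0) stack=L1,L2; from [0,0,0]:
L1 α=1: [34, 247, 98]
L2 α=2/7: [200/7, 1349/7, 950/7]
rounded: [29, 193, 136]

at x=3,y=1 over L1,L3:
L1 α=1: [180, 49, 219]
L3 α=1/2: [387/2, 63/2, 275/2]
= [194, 32, 138]

query (3,1) [L4,L5,L6] — begin 0,0,0
+L4 (α=2/7) → [122/7, 414/7, 48/7]
+L5 (α=5/7) → [874/49, 3698/49, 166/49]
+L6 (α=4/7) → [20066/343, 38730/343, 22842/343]
= [59, 113, 67]


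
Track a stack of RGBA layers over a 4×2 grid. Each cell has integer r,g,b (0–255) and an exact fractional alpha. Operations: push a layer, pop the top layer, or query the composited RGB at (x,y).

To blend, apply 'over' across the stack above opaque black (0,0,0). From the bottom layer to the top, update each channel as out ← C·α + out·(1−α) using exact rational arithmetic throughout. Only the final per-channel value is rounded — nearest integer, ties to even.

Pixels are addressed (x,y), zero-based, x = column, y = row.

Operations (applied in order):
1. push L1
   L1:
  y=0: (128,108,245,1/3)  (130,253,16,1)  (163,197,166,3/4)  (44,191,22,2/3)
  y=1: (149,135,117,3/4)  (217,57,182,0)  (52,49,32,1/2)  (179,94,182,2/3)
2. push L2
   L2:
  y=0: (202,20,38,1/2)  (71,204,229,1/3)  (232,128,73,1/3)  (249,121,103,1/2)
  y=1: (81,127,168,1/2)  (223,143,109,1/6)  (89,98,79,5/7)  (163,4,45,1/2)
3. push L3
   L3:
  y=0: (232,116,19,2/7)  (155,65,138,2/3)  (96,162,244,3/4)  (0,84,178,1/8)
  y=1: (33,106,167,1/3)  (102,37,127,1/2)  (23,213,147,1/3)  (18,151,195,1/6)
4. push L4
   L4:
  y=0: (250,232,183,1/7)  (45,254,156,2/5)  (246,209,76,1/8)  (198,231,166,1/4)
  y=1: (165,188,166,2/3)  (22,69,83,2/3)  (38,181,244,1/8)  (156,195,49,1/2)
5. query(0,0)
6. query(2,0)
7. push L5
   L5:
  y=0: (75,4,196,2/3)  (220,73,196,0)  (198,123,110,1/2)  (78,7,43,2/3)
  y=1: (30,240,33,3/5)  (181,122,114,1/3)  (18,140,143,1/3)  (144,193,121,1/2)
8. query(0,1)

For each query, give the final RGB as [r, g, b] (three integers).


(0,0) stack=L1,L2,L3,L4; from [0,0,0]:
+L1 (α=1/3) → [128/3, 36, 245/3]
+L2 (α=1/2) → [367/3, 28, 359/6]
+L3 (α=2/7) → [461/3, 372/7, 289/6]
+L4 (α=1/7) → [1172/7, 3856/49, 472/7]
= [167, 79, 67]

(2,0) stack=L1,L2,L3,L4; from [0,0,0]:
L1 α=3/4: [489/4, 591/4, 249/2]
L2 α=1/3: [953/6, 847/6, 322/3]
L3 α=3/4: [2681/24, 3763/24, 1259/6]
L4 α=1/8: [24671/192, 31357/192, 9269/48]
rounded: [128, 163, 193]

at x=0,y=1 over L1,L2,L3,L4,L5:
after L1 α=3/4: [447/4, 405/4, 351/4]
after L2 α=1/2: [771/8, 913/8, 1023/8]
after L3 α=1/3: [301/4, 1337/12, 1691/12]
after L4 α=2/3: [1621/12, 5849/36, 5675/36]
after L5 α=3/5: [2161/30, 18809/90, 7457/90]
→ [72, 209, 83]


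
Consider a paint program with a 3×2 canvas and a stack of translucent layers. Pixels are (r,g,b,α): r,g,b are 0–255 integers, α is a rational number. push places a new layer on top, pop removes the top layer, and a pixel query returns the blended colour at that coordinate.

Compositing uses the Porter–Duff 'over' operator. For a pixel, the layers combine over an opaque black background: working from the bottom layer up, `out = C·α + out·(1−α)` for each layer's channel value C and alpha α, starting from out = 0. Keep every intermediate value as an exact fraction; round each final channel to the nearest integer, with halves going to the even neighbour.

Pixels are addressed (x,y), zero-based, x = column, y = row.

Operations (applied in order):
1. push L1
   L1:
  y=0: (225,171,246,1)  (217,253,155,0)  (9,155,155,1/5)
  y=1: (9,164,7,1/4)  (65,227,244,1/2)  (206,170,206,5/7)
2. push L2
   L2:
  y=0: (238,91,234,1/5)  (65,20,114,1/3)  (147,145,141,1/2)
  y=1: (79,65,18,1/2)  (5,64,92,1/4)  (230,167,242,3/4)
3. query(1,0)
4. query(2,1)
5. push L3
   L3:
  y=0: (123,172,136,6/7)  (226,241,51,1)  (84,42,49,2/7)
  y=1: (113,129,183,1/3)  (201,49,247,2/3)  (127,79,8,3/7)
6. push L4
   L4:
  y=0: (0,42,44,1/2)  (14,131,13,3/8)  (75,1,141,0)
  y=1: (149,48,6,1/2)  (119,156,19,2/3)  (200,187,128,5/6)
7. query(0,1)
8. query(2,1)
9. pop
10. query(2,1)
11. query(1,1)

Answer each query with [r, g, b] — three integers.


query (1,0) [L1,L2] — begin 0,0,0
L1 α=0: [0, 0, 0]
L2 α=1/3: [65/3, 20/3, 38]
= [22, 7, 38]

at x=2,y=1 over L1,L2:
after L1 α=5/7: [1030/7, 850/7, 1030/7]
after L2 α=3/4: [1465/7, 4357/28, 1528/7]
→ [209, 156, 218]

at x=0,y=1 over L1,L2,L3,L4:
L1 α=1/4: [9/4, 41, 7/4]
L2 α=1/2: [325/8, 53, 79/8]
L3 α=1/3: [259/4, 235/3, 811/12]
L4 α=1/2: [855/8, 379/6, 883/24]
rounded: [107, 63, 37]

at x=2,y=1 over L1,L2,L3,L4:
+L1 (α=5/7) → [1030/7, 850/7, 1030/7]
+L2 (α=3/4) → [1465/7, 4357/28, 1528/7]
+L3 (α=3/7) → [8527/49, 6016/49, 6280/49]
+L4 (α=5/6) → [57527/294, 17277/98, 18820/147]
→ [196, 176, 128]

at x=2,y=1 over L1,L2,L3:
+L1 (α=5/7) → [1030/7, 850/7, 1030/7]
+L2 (α=3/4) → [1465/7, 4357/28, 1528/7]
+L3 (α=3/7) → [8527/49, 6016/49, 6280/49]
= [174, 123, 128]

at x=1,y=1 over L1,L2,L3:
after L1 α=1/2: [65/2, 227/2, 122]
after L2 α=1/4: [205/8, 809/8, 229/2]
after L3 α=2/3: [3421/24, 531/8, 1217/6]
rounded: [143, 66, 203]


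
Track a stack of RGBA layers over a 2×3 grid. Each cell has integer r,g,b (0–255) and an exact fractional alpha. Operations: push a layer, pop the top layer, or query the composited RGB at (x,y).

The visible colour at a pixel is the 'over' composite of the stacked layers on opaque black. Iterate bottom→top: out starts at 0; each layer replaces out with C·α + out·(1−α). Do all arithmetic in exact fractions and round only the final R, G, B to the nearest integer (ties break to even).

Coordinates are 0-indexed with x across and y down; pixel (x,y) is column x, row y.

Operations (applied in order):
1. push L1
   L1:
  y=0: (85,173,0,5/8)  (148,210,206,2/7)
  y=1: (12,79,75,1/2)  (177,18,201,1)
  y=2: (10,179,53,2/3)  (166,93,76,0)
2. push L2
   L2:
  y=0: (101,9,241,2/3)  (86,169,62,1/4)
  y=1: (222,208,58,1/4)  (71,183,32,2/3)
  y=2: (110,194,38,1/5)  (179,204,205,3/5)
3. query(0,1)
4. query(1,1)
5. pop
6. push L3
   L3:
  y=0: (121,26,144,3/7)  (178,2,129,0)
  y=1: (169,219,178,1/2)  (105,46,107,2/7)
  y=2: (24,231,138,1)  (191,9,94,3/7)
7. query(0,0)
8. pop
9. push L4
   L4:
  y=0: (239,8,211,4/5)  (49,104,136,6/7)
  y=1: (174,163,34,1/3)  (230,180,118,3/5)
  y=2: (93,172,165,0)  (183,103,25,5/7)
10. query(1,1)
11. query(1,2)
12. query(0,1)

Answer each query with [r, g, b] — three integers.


query (0,1) [L1,L2] — begin 0,0,0
L1 α=1/2: [6, 79/2, 75/2]
L2 α=1/4: [60, 653/8, 341/8]
rounded: [60, 82, 43]

at x=1,y=1 over L1,L2:
+L1 (α=1) → [177, 18, 201]
+L2 (α=2/3) → [319/3, 128, 265/3]
= [106, 128, 88]

(0,0) stack=L1,L3; from [0,0,0]:
+L1 (α=5/8) → [425/8, 865/8, 0]
+L3 (α=3/7) → [1151/14, 1021/14, 432/7]
→ [82, 73, 62]

query (1,1) [L1,L4] — begin 0,0,0
+L1 (α=1) → [177, 18, 201]
+L4 (α=3/5) → [1044/5, 576/5, 756/5]
= [209, 115, 151]

at x=1,y=2 over L1,L4:
L1 α=0: [0, 0, 0]
L4 α=5/7: [915/7, 515/7, 125/7]
= [131, 74, 18]

at x=0,y=1 over L1,L4:
+L1 (α=1/2) → [6, 79/2, 75/2]
+L4 (α=1/3) → [62, 242/3, 109/3]
→ [62, 81, 36]


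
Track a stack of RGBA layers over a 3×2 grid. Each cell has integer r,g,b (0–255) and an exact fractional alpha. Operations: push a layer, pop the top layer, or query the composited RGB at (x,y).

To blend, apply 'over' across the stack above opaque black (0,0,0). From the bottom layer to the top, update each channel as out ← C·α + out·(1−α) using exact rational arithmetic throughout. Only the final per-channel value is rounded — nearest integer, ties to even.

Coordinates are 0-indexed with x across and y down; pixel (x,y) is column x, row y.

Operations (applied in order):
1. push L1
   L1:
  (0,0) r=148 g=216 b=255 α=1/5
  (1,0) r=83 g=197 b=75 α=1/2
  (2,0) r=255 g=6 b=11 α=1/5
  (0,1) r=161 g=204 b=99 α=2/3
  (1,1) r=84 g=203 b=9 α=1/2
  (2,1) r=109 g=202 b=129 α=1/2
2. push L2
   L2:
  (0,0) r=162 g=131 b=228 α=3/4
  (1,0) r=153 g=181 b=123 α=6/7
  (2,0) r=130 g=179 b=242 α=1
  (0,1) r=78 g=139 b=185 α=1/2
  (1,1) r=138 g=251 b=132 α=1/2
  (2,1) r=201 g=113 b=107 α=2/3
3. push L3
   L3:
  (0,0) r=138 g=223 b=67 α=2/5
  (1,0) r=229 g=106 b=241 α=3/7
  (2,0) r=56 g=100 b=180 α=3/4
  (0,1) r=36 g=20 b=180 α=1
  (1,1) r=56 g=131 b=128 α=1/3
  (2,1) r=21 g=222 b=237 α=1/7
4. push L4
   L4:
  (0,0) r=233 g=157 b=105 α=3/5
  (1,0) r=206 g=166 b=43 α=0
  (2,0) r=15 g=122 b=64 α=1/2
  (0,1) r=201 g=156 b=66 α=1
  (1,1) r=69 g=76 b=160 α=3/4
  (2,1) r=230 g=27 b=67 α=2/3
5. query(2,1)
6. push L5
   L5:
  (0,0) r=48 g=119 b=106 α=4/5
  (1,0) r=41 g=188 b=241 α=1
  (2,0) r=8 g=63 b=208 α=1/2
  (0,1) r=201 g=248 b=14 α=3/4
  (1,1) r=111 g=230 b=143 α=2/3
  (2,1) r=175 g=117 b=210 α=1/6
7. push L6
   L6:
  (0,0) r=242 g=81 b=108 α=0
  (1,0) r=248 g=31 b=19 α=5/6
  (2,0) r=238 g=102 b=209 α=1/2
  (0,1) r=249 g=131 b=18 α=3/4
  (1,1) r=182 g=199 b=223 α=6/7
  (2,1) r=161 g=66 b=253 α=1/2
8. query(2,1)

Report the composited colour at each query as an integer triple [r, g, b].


at x=2,y=1 over L1,L2,L3,L4:
after L1 α=1/2: [109/2, 101, 129/2]
after L2 α=2/3: [913/6, 109, 557/6]
after L3 α=1/7: [934/7, 876/7, 794/7]
after L4 α=2/3: [4154/21, 418/7, 1732/21]
= [198, 60, 82]

(2,1) stack=L1,L2,L3,L4,L5,L6; from [0,0,0]:
L1 α=1/2: [109/2, 101, 129/2]
L2 α=2/3: [913/6, 109, 557/6]
L3 α=1/7: [934/7, 876/7, 794/7]
L4 α=2/3: [4154/21, 418/7, 1732/21]
L5 α=1/6: [24445/126, 2909/42, 6535/63]
L6 α=1/2: [44731/252, 5681/84, 11237/63]
rounded: [178, 68, 178]


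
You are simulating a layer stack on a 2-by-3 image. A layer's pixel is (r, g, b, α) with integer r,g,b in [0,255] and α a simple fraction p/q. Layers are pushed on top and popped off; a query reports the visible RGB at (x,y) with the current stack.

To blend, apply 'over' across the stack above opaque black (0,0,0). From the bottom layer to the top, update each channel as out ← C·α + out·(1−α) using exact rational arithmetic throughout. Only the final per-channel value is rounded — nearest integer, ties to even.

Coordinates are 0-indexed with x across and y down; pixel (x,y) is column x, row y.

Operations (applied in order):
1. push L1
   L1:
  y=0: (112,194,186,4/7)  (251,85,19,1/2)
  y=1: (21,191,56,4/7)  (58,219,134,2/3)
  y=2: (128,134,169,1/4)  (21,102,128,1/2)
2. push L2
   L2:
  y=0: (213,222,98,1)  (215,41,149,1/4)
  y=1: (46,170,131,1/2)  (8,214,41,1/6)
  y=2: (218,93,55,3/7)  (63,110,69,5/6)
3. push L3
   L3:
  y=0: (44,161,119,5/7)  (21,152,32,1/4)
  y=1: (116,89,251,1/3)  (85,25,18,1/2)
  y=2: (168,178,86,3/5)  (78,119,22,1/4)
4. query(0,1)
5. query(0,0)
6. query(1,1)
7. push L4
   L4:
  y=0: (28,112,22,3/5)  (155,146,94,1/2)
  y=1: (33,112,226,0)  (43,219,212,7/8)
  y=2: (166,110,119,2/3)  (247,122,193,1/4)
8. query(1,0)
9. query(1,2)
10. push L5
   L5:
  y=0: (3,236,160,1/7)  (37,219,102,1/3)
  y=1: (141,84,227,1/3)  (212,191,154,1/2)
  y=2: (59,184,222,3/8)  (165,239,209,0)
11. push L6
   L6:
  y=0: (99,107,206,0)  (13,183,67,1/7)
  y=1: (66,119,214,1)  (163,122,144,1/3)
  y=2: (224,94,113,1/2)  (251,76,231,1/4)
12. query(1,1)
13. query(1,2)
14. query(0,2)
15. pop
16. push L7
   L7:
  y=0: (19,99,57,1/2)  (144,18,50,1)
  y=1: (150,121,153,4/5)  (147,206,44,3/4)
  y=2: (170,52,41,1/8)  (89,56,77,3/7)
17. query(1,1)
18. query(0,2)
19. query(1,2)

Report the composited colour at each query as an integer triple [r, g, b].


(0,1) stack=L1,L2,L3; from [0,0,0]:
after L1 α=4/7: [12, 764/7, 32]
after L2 α=1/2: [29, 977/7, 163/2]
after L3 α=1/3: [58, 859/7, 138]
= [58, 123, 138]

query (0,0) [L1,L2,L3] — begin 0,0,0
L1 α=4/7: [64, 776/7, 744/7]
L2 α=1: [213, 222, 98]
L3 α=5/7: [646/7, 1249/7, 113]
= [92, 178, 113]

(1,1) stack=L1,L2,L3; from [0,0,0]:
L1 α=2/3: [116/3, 146, 268/3]
L2 α=1/6: [302/9, 472/3, 1463/18]
L3 α=1/2: [1067/18, 547/6, 1787/36]
→ [59, 91, 50]

query (1,0) [L1,L2,L3,L4] — begin 0,0,0
after L1 α=1/2: [251/2, 85/2, 19/2]
after L2 α=1/4: [1183/8, 337/8, 355/8]
after L3 α=1/4: [3717/32, 2227/32, 1321/32]
after L4 α=1/2: [8677/64, 6899/64, 4329/64]
= [136, 108, 68]

at x=1,y=2 over L1,L2,L3,L4:
after L1 α=1/2: [21/2, 51, 64]
after L2 α=5/6: [217/4, 601/6, 409/6]
after L3 α=1/4: [963/16, 839/8, 453/8]
after L4 α=1/4: [6841/64, 3493/32, 2903/32]
= [107, 109, 91]

at x=1,y=1 over L1,L2,L3,L4,L5,L6:
after L1 α=2/3: [116/3, 146, 268/3]
after L2 α=1/6: [302/9, 472/3, 1463/18]
after L3 α=1/2: [1067/18, 547/6, 1787/36]
after L4 α=7/8: [6485/144, 9745/48, 55211/288]
after L5 α=1/2: [37013/288, 18913/96, 99563/576]
after L6 α=1/3: [60485/432, 24769/144, 141035/864]
= [140, 172, 163]

at x=1,y=2 over L1,L2,L3,L4,L5,L6:
after L1 α=1/2: [21/2, 51, 64]
after L2 α=5/6: [217/4, 601/6, 409/6]
after L3 α=1/4: [963/16, 839/8, 453/8]
after L4 α=1/4: [6841/64, 3493/32, 2903/32]
after L5 α=0: [6841/64, 3493/32, 2903/32]
after L6 α=1/4: [36587/256, 12911/128, 16101/128]
= [143, 101, 126]

query (0,2) [L1,L2,L3,L4,L5,L6] — begin 0,0,0
+L1 (α=1/4) → [32, 67/2, 169/4]
+L2 (α=3/7) → [782/7, 59, 334/7]
+L3 (α=3/5) → [5092/35, 652/5, 2474/35]
+L4 (α=2/3) → [16712/105, 584/5, 10804/105]
+L5 (α=3/8) → [20429/168, 142, 12395/84]
+L6 (α=1/2) → [58061/336, 118, 21887/168]
rounded: [173, 118, 130]

query (1,1) [L1,L2,L3,L4,L5,L7] — begin 0,0,0
+L1 (α=2/3) → [116/3, 146, 268/3]
+L2 (α=1/6) → [302/9, 472/3, 1463/18]
+L3 (α=1/2) → [1067/18, 547/6, 1787/36]
+L4 (α=7/8) → [6485/144, 9745/48, 55211/288]
+L5 (α=1/2) → [37013/288, 18913/96, 99563/576]
+L7 (α=3/4) → [164021/1152, 78241/384, 175595/2304]
rounded: [142, 204, 76]

(0,2) stack=L1,L2,L3,L4,L5,L7; from [0,0,0]:
after L1 α=1/4: [32, 67/2, 169/4]
after L2 α=3/7: [782/7, 59, 334/7]
after L3 α=3/5: [5092/35, 652/5, 2474/35]
after L4 α=2/3: [16712/105, 584/5, 10804/105]
after L5 α=3/8: [20429/168, 142, 12395/84]
after L7 α=1/8: [24509/192, 523/4, 12887/96]
rounded: [128, 131, 134]

at x=1,y=2 over L1,L2,L3,L4,L5,L7:
L1 α=1/2: [21/2, 51, 64]
L2 α=5/6: [217/4, 601/6, 409/6]
L3 α=1/4: [963/16, 839/8, 453/8]
L4 α=1/4: [6841/64, 3493/32, 2903/32]
L5 α=0: [6841/64, 3493/32, 2903/32]
L7 α=3/7: [11113/112, 691/8, 4751/56]
→ [99, 86, 85]


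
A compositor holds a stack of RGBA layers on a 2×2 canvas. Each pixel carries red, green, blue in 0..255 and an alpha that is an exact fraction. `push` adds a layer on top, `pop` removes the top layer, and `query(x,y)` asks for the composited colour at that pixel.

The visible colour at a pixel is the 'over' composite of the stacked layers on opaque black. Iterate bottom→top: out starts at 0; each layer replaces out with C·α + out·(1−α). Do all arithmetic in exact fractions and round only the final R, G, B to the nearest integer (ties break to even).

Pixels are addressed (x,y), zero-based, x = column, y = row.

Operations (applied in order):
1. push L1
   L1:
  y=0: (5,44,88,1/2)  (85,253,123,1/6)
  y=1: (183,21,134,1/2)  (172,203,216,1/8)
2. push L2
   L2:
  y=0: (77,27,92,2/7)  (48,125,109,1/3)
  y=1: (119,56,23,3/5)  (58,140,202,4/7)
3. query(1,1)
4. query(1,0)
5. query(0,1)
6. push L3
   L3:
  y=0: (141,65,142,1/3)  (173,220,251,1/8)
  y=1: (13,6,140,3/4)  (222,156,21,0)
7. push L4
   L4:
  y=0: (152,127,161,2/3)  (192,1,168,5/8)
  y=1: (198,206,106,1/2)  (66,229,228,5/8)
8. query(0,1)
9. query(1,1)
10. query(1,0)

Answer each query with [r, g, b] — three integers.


at x=1,y=1 over L1,L2:
+L1 (α=1/8) → [43/2, 203/8, 27]
+L2 (α=4/7) → [593/14, 727/8, 127]
= [42, 91, 127]

(1,0) stack=L1,L2; from [0,0,0]:
after L1 α=1/6: [85/6, 253/6, 41/2]
after L2 α=1/3: [229/9, 628/9, 50]
→ [25, 70, 50]

(0,1) stack=L1,L2; from [0,0,0]:
L1 α=1/2: [183/2, 21/2, 67]
L2 α=3/5: [108, 189/5, 203/5]
= [108, 38, 41]

at x=0,y=1 over L1,L2,L3,L4:
L1 α=1/2: [183/2, 21/2, 67]
L2 α=3/5: [108, 189/5, 203/5]
L3 α=3/4: [147/4, 279/20, 2303/20]
L4 α=1/2: [939/8, 4399/40, 4423/40]
rounded: [117, 110, 111]

query (1,1) [L1,L2,L3,L4] — begin 0,0,0
L1 α=1/8: [43/2, 203/8, 27]
L2 α=4/7: [593/14, 727/8, 127]
L3 α=0: [593/14, 727/8, 127]
L4 α=5/8: [6399/112, 11341/64, 1521/8]
rounded: [57, 177, 190]

at x=1,y=0 over L1,L2,L3,L4:
+L1 (α=1/6) → [85/6, 253/6, 41/2]
+L2 (α=1/3) → [229/9, 628/9, 50]
+L3 (α=1/8) → [395/9, 797/9, 601/8]
+L4 (α=5/8) → [3275/24, 203/6, 8523/64]
→ [136, 34, 133]


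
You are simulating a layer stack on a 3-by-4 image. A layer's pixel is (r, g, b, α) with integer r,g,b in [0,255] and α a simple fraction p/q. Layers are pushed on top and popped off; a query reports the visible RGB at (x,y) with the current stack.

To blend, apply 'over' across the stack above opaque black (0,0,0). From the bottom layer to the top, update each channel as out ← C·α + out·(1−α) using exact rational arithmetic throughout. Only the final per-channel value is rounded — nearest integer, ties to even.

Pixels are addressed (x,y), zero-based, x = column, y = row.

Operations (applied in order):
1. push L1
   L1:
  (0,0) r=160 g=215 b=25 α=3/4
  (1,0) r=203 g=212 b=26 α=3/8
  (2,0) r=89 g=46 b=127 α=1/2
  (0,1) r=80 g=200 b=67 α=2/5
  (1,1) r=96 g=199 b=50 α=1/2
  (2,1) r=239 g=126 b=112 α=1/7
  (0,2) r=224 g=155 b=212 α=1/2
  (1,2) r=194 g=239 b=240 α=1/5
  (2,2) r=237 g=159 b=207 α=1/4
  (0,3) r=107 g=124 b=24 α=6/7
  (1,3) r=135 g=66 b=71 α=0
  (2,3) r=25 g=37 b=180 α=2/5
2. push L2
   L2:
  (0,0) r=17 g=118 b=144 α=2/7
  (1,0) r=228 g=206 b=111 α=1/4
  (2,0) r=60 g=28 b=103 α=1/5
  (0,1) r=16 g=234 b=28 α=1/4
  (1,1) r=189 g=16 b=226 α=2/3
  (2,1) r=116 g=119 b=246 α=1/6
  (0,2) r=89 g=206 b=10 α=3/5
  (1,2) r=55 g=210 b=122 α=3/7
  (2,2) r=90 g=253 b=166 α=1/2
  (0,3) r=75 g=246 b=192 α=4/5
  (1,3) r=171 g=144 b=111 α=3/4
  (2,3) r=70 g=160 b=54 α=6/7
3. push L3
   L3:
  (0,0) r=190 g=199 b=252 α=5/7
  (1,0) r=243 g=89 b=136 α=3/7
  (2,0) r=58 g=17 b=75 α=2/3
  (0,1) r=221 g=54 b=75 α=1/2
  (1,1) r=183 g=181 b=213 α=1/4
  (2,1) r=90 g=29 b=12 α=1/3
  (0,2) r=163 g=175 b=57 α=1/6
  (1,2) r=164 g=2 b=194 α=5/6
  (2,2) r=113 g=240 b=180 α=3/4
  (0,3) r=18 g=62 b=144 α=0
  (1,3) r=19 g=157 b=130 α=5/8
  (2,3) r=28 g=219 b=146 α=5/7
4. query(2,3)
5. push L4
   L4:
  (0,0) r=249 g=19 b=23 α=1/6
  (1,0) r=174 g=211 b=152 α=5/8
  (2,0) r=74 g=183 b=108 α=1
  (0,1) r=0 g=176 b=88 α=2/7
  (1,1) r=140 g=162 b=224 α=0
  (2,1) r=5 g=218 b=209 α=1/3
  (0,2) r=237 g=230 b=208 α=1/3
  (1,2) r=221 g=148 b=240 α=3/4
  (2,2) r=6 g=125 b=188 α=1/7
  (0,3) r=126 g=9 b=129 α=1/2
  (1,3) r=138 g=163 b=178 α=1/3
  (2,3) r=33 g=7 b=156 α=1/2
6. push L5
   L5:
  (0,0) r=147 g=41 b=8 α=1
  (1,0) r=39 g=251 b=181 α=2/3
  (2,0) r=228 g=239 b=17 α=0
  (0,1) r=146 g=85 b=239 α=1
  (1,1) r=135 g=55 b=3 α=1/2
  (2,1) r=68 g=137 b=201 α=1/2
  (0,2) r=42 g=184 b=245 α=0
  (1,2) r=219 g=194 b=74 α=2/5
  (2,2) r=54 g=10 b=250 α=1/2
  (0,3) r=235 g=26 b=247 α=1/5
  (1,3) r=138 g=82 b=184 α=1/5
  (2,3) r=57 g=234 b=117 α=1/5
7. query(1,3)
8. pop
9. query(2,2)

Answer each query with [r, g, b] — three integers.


(2,3) stack=L1,L2,L3; from [0,0,0]:
+L1 (α=2/5) → [10, 74/5, 72]
+L2 (α=6/7) → [430/7, 4874/35, 396/7]
+L3 (α=5/7) → [1840/49, 48073/245, 5902/49]
rounded: [38, 196, 120]

at x=1,y=3 over L1,L2,L3,L4,L5:
after L1 α=0: [0, 0, 0]
after L2 α=3/4: [513/4, 108, 333/4]
after L3 α=5/8: [1919/32, 1109/8, 3599/32]
after L4 α=1/3: [4127/48, 587/4, 2149/16]
after L5 α=1/5: [5783/60, 669/5, 577/4]
rounded: [96, 134, 144]

query (2,2) [L1,L2,L3,L4] — begin 0,0,0
L1 α=1/4: [237/4, 159/4, 207/4]
L2 α=1/2: [597/8, 1171/8, 871/8]
L3 α=3/4: [3309/32, 6931/32, 5191/32]
L4 α=1/7: [10023/112, 22793/112, 18581/112]
→ [89, 204, 166]


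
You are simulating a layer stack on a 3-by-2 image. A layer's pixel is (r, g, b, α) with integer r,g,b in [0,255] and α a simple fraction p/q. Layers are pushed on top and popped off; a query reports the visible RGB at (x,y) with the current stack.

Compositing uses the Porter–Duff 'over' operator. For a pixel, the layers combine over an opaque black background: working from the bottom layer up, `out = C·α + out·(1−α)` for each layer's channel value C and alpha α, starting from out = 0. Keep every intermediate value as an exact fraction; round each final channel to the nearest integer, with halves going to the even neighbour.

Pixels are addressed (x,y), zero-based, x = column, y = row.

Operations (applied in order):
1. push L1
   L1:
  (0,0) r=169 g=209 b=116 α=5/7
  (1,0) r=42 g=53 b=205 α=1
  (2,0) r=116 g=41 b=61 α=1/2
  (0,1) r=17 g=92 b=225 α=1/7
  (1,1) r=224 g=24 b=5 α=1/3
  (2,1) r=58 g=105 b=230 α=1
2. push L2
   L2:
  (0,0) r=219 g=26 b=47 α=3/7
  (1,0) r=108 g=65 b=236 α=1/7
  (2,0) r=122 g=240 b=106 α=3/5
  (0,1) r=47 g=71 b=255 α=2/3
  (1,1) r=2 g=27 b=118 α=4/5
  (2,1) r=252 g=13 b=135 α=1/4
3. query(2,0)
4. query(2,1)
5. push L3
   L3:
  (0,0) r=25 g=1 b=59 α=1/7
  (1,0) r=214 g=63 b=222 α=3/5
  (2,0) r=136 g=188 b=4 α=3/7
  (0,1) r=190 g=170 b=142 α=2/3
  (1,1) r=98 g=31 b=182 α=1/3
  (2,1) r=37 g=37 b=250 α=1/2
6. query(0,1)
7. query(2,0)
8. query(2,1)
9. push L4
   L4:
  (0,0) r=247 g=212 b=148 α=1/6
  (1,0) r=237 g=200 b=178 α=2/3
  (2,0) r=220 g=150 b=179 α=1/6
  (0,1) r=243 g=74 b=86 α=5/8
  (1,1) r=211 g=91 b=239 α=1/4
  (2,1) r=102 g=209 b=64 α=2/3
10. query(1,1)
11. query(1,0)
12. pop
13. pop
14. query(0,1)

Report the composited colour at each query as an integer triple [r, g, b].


at x=2,y=0 over L1,L2:
after L1 α=1/2: [58, 41/2, 61/2]
after L2 α=3/5: [482/5, 761/5, 379/5]
= [96, 152, 76]

at x=2,y=1 over L1,L2:
after L1 α=1: [58, 105, 230]
after L2 α=1/4: [213/2, 82, 825/4]
rounded: [106, 82, 206]

at x=0,y=1 over L1,L2,L3:
after L1 α=1/7: [17/7, 92/7, 225/7]
after L2 α=2/3: [225/7, 362/7, 1265/7]
after L3 α=2/3: [2885/21, 914/7, 3253/21]
rounded: [137, 131, 155]

at x=2,y=0 over L1,L2,L3:
after L1 α=1/2: [58, 41/2, 61/2]
after L2 α=3/5: [482/5, 761/5, 379/5]
after L3 α=3/7: [3968/35, 5864/35, 1576/35]
→ [113, 168, 45]

query (2,1) [L1,L2,L3] — begin 0,0,0
after L1 α=1: [58, 105, 230]
after L2 α=1/4: [213/2, 82, 825/4]
after L3 α=1/2: [287/4, 119/2, 1825/8]
rounded: [72, 60, 228]

query (1,1) [L1,L2,L3,L4] — begin 0,0,0
+L1 (α=1/3) → [224/3, 8, 5/3]
+L2 (α=4/5) → [248/15, 116/5, 1421/15]
+L3 (α=1/3) → [1966/45, 129/5, 5572/45]
+L4 (α=1/4) → [5131/60, 421/10, 9157/60]
= [86, 42, 153]

(1,0) stack=L1,L2,L3,L4; from [0,0,0]:
+L1 (α=1) → [42, 53, 205]
+L2 (α=1/7) → [360/7, 383/7, 1466/7]
+L3 (α=3/5) → [5214/35, 2089/35, 7594/35]
+L4 (α=2/3) → [7268/35, 5363/35, 20054/105]
= [208, 153, 191]

(0,1) stack=L1,L2; from [0,0,0]:
L1 α=1/7: [17/7, 92/7, 225/7]
L2 α=2/3: [225/7, 362/7, 1265/7]
→ [32, 52, 181]
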